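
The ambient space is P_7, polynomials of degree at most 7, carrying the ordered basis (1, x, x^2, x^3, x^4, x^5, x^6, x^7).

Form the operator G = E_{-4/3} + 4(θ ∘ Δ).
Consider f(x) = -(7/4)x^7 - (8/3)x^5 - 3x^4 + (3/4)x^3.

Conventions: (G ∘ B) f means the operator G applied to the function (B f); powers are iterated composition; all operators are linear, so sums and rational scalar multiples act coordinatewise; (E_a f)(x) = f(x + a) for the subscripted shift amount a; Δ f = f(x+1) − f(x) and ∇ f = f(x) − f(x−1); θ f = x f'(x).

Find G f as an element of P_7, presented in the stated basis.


g(x) = -(7/4)x^7 - (833/3)x^6 - 803x^5 - (27901/27)x^4 - (461129/324)x^3 - (12157/27)x^2 - (160276/729)x + 28624/2187

E_{-4/3} f = -(7/4)x^7 + (49/3)x^6 - 68x^5 + (4319/27)x^4 - (72653/324)x^3 + (4943/27)x^2 - (57244/729)x + 28624/2187
Δ f = -(49/4)x^6 - (147/4)x^5 - (895/12)x^4 - (1199/12)x^3 - (475/6)x^2 - (106/3)x - 20/3
θ Δ f = -(147/2)x^6 - (735/4)x^5 - (895/3)x^4 - (1199/4)x^3 - (475/3)x^2 - (106/3)x
(4(θ ∘ Δ)) f = -294x^6 - 735x^5 - (3580/3)x^4 - 1199x^3 - (1900/3)x^2 - (424/3)x
(E_{-4/3} + 4(θ ∘ Δ)) f = -(7/4)x^7 - (833/3)x^6 - 803x^5 - (27901/27)x^4 - (461129/324)x^3 - (12157/27)x^2 - (160276/729)x + 28624/2187


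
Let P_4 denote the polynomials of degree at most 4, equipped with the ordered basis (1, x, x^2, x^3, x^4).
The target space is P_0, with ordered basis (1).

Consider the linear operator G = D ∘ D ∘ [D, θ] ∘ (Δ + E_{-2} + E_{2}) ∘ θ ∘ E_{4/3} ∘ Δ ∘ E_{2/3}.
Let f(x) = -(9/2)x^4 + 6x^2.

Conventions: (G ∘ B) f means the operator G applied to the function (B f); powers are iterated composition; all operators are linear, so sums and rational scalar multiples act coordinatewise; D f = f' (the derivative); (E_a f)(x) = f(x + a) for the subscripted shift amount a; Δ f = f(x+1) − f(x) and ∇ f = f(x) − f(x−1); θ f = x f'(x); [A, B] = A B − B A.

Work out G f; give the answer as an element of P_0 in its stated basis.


E_{2/3} f = -(9/2)x^4 - 12x^3 - 6x^2 + (8/3)x + 16/9
Δ E_{2/3} f = -18x^3 - 63x^2 - 66x - 119/6
E_{4/3} Δ E_{2/3} f = -18x^3 - 135x^2 - 330x - 525/2
θ (E_{4/3} ∘ Δ ∘ E_{2/3}) f = -54x^3 - 270x^2 - 330x
Δ θ (E_{4/3} ∘ Δ ∘ E_{2/3}) f = -162x^2 - 702x - 654
E_{-2} θ (E_{4/3} ∘ Δ ∘ E_{2/3}) f = -54x^3 + 54x^2 + 102x + 12
E_{2} θ (E_{4/3} ∘ Δ ∘ E_{2/3}) f = -54x^3 - 594x^2 - 2058x - 2172
(Δ + E_{-2} + E_{2}) θ (E_{4/3} ∘ Δ ∘ E_{2/3}) f = -108x^3 - 702x^2 - 2658x - 2814
θ (Δ + E_{-2} + E_{2}) θ (E_{4/3} ∘ Δ ∘ E_{2/3}) f = -324x^3 - 1404x^2 - 2658x
D θ (Δ + E_{-2} + E_{2}) θ (E_{4/3} ∘ Δ ∘ E_{2/3}) f = -972x^2 - 2808x - 2658
D (Δ + E_{-2} + E_{2}) θ (E_{4/3} ∘ Δ ∘ E_{2/3}) f = -324x^2 - 1404x - 2658
θ D (Δ + E_{-2} + E_{2}) θ (E_{4/3} ∘ Δ ∘ E_{2/3}) f = -648x^2 - 1404x
[D, θ] (Δ + E_{-2} + E_{2}) θ (E_{4/3} ∘ Δ ∘ E_{2/3}) f = -324x^2 - 1404x - 2658
D [D, θ] (Δ + E_{-2} + E_{2}) θ (E_{4/3} ∘ Δ ∘ E_{2/3}) f = -648x - 1404
D (D ∘ [D, θ] ∘ (Δ + E_{-2} + E_{2})) θ (E_{4/3} ∘ Δ ∘ E_{2/3}) f = -648

the image equals g(x) = -648


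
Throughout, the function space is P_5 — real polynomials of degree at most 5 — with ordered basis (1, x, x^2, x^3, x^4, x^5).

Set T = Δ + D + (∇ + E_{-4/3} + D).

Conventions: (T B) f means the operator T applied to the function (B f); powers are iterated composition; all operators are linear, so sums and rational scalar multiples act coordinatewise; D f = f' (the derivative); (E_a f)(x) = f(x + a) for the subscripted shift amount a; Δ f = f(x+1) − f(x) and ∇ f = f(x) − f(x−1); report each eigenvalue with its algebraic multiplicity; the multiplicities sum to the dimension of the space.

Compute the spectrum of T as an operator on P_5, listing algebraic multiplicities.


image of 1: 1
image of x: x + 8/3
image of x^2: x^2 + (16/3)x + 16/9
image of x^3: x^3 + 8x^2 + (16/3)x - 10/27
image of x^4: x^4 + (32/3)x^3 + (32/3)x^2 - (40/27)x + 256/81
image of x^5: x^5 + (40/3)x^4 + (160/9)x^3 - (100/27)x^2 + (1280/81)x - 538/243
the matrix is upper triangular; its diagonal is (1, 1, 1, 1, 1, 1)
for a triangular matrix the eigenvalues are the diagonal entries, with algebraic multiplicity their repetition count

λ = 1 (multiplicity 6)


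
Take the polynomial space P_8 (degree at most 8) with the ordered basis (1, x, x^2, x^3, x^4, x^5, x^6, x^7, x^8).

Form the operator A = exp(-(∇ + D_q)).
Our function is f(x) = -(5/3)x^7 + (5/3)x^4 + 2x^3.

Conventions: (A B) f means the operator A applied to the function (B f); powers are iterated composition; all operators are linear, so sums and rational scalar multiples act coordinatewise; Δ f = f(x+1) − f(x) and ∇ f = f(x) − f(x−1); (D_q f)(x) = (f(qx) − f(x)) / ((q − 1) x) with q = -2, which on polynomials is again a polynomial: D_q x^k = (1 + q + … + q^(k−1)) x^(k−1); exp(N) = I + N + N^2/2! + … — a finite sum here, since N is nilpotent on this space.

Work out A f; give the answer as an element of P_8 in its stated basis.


order-1 term: (250/3)x^6 - 35x^5 + (175/3)x^4 - (170/3)x^3 + 33x^2 - (37/3)x + 4/3
order-2 term: 625x^5 + 905x^4 - (5875/6)x^3 + 1145x^2 - (1667/3)x + 291/2
order-3 term: -(10000/3)x^4 + 2385x^3 + 1685x^2 - (9155/6)x + 7031/6
order-4 term: -(2500/3)x^3 - (17155/2)x^2 + (28205/6)x - 2945/12
order-5 term: 1000x^2 + (2431/2)x - 20575/6
order-6 term: -(500/3)x - 477/2
order-7 term: 1000/21
the series for exp(-(∇ + D_q)) f terminates at order 7
exp(-(∇ + D_q)) f = -(5/3)x^7 + (250/3)x^6 + 590x^5 - (7105/3)x^4 + (3107/6)x^3 - (9429/2)x^2 + (21935/6)x - 213931/84

the result is g(x) = -(5/3)x^7 + (250/3)x^6 + 590x^5 - (7105/3)x^4 + (3107/6)x^3 - (9429/2)x^2 + (21935/6)x - 213931/84


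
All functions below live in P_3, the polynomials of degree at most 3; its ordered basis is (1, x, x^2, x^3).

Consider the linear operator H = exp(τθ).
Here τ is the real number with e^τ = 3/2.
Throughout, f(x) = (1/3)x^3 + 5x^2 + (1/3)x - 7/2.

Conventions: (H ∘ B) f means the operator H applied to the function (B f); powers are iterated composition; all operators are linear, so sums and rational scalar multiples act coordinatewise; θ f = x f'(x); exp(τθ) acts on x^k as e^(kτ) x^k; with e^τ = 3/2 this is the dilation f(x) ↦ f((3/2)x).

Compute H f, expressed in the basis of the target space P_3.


exp(τθ) x^k = e^(kτ) x^k; with e^τ = 3/2 this sends x^k to (3/2)^k x^k
x ↦ 3/2 x
x^2 ↦ 9/4 x^2
x^3 ↦ 27/8 x^3
applying this coordinatewise to f: exp(τθ) f = (9/8)x^3 + (45/4)x^2 + (1/2)x - 7/2

the image equals g(x) = (9/8)x^3 + (45/4)x^2 + (1/2)x - 7/2


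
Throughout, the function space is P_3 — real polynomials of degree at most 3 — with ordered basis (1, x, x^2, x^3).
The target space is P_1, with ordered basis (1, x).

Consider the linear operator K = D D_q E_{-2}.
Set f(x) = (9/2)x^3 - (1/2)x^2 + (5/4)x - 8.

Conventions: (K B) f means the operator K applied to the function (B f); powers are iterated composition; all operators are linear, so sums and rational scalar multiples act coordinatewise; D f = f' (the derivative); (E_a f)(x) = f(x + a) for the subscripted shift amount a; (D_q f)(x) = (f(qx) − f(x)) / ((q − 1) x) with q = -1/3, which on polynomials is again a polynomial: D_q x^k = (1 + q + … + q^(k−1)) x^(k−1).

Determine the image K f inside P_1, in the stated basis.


E_{-2} f = (9/2)x^3 - (55/2)x^2 + (229/4)x - 97/2
D_q E_{-2} f = (7/2)x^2 - (55/3)x + 229/4
D D_q E_{-2} f = 7x - 55/3

the result is g(x) = 7x - 55/3


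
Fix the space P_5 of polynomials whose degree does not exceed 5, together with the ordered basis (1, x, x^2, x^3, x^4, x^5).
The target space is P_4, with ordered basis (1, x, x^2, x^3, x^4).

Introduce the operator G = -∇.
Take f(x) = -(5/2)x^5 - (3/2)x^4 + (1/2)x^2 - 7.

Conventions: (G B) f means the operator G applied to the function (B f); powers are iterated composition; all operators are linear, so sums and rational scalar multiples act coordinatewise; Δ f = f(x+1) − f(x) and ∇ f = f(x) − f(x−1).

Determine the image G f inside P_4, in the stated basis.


the result is g(x) = (25/2)x^4 - 19x^3 + 16x^2 - (15/2)x + 3/2

∇ f = -(25/2)x^4 + 19x^3 - 16x^2 + (15/2)x - 3/2
(-∇) f = (25/2)x^4 - 19x^3 + 16x^2 - (15/2)x + 3/2


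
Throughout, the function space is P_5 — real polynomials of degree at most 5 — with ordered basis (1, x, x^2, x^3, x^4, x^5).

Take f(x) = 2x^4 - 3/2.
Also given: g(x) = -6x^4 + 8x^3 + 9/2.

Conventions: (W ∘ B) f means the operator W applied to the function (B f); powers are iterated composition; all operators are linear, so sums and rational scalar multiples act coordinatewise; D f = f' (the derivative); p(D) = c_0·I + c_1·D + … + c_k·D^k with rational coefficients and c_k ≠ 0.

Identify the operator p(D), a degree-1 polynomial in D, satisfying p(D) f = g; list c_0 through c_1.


D^0 f = 2x^4 - 3/2
D^1 f = 8x^3
matching coefficients of g against c_0 f + c_1 Df + … from the top degree down determines the c_i
solution: c_0 = -3, c_1 = 1

p(D) = -3·I + D, i.e. c_0 = -3, c_1 = 1


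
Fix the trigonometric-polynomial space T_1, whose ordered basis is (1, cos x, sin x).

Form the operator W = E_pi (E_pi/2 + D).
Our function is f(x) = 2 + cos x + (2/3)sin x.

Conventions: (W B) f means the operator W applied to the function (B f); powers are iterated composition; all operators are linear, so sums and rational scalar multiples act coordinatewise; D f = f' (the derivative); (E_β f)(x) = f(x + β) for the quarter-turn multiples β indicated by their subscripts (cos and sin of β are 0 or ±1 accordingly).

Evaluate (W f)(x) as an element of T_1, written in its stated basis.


E_pi/2 f = 2 + (2/3)cos x - sin x
D f = (2/3)cos x - sin x
(E_pi/2 + D) f = 2 + (4/3)cos x - 2sin x
E_pi (E_pi/2 + D) f = 2 - (4/3)cos x + 2sin x

the result is g(x) = 2 - (4/3)cos x + 2sin x


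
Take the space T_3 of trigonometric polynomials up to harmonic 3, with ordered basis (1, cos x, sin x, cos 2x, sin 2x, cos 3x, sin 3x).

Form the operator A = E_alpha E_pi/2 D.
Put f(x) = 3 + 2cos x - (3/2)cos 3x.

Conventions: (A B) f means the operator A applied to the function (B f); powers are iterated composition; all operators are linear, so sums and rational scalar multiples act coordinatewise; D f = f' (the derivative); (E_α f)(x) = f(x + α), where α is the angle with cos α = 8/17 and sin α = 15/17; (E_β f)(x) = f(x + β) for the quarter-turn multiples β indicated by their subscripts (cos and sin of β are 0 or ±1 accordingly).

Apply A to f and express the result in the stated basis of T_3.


D f = -2sin x + (9/2)sin 3x
E_pi/2 D f = -2cos x - (9/2)cos 3x
E_alpha E_pi/2 D f = -(16/17)cos x + (30/17)sin x + (21996/4913)cos 3x - (4455/9826)sin 3x

the image equals g(x) = -(16/17)cos x + (30/17)sin x + (21996/4913)cos 3x - (4455/9826)sin 3x


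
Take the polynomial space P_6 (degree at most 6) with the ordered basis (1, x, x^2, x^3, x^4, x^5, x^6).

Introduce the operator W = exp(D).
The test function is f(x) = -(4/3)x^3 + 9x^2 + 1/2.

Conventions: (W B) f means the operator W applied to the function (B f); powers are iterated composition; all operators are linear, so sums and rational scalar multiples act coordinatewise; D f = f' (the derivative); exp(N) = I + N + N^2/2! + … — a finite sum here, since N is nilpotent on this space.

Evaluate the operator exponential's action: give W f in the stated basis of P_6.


g(x) = -(4/3)x^3 + 5x^2 + 14x + 49/6

order-1 term: -4x^2 + 18x
order-2 term: -4x + 9
order-3 term: -4/3
the series for exp(D) f terminates at order 3
exp(D) f = -(4/3)x^3 + 5x^2 + 14x + 49/6


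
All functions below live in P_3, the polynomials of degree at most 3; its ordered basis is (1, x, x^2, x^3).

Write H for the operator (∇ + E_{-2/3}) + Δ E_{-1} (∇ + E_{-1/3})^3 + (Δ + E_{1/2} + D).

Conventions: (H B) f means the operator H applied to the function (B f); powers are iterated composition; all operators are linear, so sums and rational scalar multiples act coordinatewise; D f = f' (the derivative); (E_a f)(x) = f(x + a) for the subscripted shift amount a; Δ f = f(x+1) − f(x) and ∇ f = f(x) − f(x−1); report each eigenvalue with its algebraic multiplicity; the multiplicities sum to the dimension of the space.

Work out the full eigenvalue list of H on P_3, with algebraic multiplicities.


image of 1: 2
image of x: 2x + 23/6
image of x^2: 2x^2 + (23/3)x + 133/36
image of x^3: 2x^3 + (23/2)x^2 + (133/12)x - 685/216
the matrix is upper triangular; its diagonal is (2, 2, 2, 2)
for a triangular matrix the eigenvalues are the diagonal entries, with algebraic multiplicity their repetition count

λ = 2 (multiplicity 4)


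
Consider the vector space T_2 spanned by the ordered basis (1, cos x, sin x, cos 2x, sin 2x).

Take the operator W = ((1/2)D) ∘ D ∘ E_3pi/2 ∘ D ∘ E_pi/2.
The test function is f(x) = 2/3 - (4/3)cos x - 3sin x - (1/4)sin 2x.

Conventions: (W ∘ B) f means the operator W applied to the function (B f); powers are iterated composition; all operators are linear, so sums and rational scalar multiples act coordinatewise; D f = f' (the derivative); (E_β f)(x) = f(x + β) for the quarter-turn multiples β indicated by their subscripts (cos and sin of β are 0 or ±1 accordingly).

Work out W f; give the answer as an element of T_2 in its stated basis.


the image equals g(x) = (3/2)cos x - (2/3)sin x + cos 2x

E_pi/2 f = 2/3 - 3cos x + (4/3)sin x + (1/4)sin 2x
D E_pi/2 f = (4/3)cos x + 3sin x + (1/2)cos 2x
E_3pi/2 D E_pi/2 f = -3cos x + (4/3)sin x - (1/2)cos 2x
D E_3pi/2 D E_pi/2 f = (4/3)cos x + 3sin x + sin 2x
D (D ∘ E_3pi/2 ∘ D) E_pi/2 f = 3cos x - (4/3)sin x + 2cos 2x
((1/2)D) (D ∘ E_3pi/2 ∘ D) E_pi/2 f = (3/2)cos x - (2/3)sin x + cos 2x


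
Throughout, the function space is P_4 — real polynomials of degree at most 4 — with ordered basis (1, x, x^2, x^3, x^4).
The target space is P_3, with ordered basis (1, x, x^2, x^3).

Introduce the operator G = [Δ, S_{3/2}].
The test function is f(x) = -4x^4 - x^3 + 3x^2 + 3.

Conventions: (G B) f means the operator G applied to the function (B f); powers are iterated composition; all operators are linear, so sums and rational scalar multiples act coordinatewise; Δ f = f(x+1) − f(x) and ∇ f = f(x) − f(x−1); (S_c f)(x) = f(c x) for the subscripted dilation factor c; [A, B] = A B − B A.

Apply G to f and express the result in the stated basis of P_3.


S_{3/2} f = -(81/4)x^4 - (27/8)x^3 + (27/4)x^2 + 3
Δ S_{3/2} f = -81x^3 - (1053/8)x^2 - (621/8)x - 135/8
Δ f = -16x^3 - 27x^2 - 13x - 2
S_{3/2} Δ f = -54x^3 - (243/4)x^2 - (39/2)x - 2
[Δ, S_{3/2}] f = -27x^3 - (567/8)x^2 - (465/8)x - 119/8

g(x) = -27x^3 - (567/8)x^2 - (465/8)x - 119/8


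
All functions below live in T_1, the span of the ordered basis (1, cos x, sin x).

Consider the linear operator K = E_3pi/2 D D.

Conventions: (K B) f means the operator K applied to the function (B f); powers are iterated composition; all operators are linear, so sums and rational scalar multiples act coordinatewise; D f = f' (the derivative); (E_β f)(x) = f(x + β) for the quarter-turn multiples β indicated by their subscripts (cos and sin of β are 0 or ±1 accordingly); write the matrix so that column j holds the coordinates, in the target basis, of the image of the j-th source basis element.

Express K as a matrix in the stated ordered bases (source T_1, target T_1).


the matrix is [[0, 0, 0]; [0, 0, 1]; [0, -1, 0]] (rows listed top to bottom)

image of 1: 0
image of cos x: -sin x
image of sin x: cos x
each image's coordinates form column j of the matrix


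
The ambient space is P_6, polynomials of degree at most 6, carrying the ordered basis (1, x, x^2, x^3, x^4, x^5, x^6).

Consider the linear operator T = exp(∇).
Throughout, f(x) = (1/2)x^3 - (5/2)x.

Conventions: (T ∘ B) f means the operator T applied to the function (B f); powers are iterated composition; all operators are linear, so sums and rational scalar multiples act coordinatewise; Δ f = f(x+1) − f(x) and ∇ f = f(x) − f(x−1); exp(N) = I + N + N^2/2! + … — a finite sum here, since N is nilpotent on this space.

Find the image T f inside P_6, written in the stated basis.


the image equals g(x) = (1/2)x^3 + (3/2)x^2 - (5/2)x - 3

order-1 term: (3/2)x^2 - (3/2)x - 2
order-2 term: (3/2)x - 3/2
order-3 term: 1/2
the series for exp(∇) f terminates at order 3
exp(∇) f = (1/2)x^3 + (3/2)x^2 - (5/2)x - 3


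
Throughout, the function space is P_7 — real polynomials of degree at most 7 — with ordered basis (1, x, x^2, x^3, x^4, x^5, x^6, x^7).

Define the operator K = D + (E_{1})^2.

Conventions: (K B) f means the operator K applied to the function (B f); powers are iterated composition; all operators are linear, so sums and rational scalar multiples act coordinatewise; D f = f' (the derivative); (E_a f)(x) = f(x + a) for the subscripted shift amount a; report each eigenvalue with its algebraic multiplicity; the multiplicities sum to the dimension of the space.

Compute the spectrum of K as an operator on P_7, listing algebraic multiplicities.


image of 1: 1
image of x: x + 3
image of x^2: x^2 + 6x + 4
image of x^3: x^3 + 9x^2 + 12x + 8
image of x^4: x^4 + 12x^3 + 24x^2 + 32x + 16
image of x^5: x^5 + 15x^4 + 40x^3 + 80x^2 + 80x + 32
image of x^6: x^6 + 18x^5 + 60x^4 + 160x^3 + 240x^2 + 192x + 64
image of x^7: x^7 + 21x^6 + 84x^5 + 280x^4 + 560x^3 + 672x^2 + 448x + 128
the matrix is upper triangular; its diagonal is (1, 1, 1, 1, 1, 1, 1, 1)
for a triangular matrix the eigenvalues are the diagonal entries, with algebraic multiplicity their repetition count

λ = 1 (multiplicity 8)


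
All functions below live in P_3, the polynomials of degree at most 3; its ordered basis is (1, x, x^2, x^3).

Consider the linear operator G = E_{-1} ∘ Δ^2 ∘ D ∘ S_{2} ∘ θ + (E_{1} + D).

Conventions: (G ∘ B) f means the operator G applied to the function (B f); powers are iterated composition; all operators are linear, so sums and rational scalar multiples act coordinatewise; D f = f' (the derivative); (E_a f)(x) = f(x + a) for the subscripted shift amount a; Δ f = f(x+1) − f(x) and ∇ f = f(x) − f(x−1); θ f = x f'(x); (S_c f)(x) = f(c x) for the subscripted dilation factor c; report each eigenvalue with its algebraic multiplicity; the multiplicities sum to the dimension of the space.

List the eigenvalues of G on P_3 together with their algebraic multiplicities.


image of 1: 1
image of x: x + 2
image of x^2: x^2 + 4x + 1
image of x^3: x^3 + 6x^2 + 3x + 145
the matrix is upper triangular; its diagonal is (1, 1, 1, 1)
for a triangular matrix the eigenvalues are the diagonal entries, with algebraic multiplicity their repetition count

λ = 1 (multiplicity 4)


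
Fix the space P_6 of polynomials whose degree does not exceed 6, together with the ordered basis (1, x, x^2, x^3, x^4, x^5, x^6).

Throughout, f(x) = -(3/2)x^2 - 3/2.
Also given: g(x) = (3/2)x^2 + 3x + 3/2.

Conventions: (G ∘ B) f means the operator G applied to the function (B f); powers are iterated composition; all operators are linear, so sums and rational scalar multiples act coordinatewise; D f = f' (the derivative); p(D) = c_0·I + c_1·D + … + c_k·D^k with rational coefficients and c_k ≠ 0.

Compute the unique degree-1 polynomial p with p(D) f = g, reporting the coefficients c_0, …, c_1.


D^0 f = -(3/2)x^2 - 3/2
D^1 f = -3x
matching coefficients of g against c_0 f + c_1 Df + … from the top degree down determines the c_i
solution: c_0 = -1, c_1 = -1

c_0 = -1, c_1 = -1


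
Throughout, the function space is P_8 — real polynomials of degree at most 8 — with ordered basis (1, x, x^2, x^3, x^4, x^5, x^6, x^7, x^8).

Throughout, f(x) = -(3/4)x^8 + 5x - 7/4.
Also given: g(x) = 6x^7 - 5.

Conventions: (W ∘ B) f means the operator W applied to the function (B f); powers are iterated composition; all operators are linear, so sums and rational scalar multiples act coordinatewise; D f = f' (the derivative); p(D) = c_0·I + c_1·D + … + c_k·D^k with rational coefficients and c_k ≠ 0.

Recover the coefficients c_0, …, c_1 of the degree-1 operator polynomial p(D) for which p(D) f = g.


c_0 = 0, c_1 = -1

D^0 f = -(3/4)x^8 + 5x - 7/4
D^1 f = -6x^7 + 5
matching coefficients of g against c_0 f + c_1 Df + … from the top degree down determines the c_i
solution: c_0 = 0, c_1 = -1


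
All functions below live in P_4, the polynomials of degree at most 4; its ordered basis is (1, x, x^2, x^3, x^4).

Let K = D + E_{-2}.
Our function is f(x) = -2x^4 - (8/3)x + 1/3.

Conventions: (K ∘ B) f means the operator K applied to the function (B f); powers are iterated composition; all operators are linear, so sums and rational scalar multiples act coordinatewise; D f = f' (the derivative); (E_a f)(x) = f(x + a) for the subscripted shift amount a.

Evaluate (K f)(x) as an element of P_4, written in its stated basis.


the result is g(x) = -2x^4 + 8x^3 - 48x^2 + (184/3)x - 29

D f = -8x^3 - 8/3
E_{-2} f = -2x^4 + 16x^3 - 48x^2 + (184/3)x - 79/3
(D + E_{-2}) f = -2x^4 + 8x^3 - 48x^2 + (184/3)x - 29


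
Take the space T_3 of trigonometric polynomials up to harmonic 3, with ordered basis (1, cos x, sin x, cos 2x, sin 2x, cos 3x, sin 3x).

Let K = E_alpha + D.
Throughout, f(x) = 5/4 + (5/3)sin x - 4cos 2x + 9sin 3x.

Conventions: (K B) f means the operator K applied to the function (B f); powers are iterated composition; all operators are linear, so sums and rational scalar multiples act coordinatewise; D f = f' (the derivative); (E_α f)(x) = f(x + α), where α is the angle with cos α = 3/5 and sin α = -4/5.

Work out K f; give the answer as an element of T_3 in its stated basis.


the image equals g(x) = 5/4 + (1/3)cos x + sin x + (28/25)cos 2x + (104/25)sin 2x + (2979/125)cos 3x - (1053/125)sin 3x

E_alpha f = 5/4 - (4/3)cos x + sin x + (28/25)cos 2x - (96/25)sin 2x - (396/125)cos 3x - (1053/125)sin 3x
D f = (5/3)cos x + 8sin 2x + 27cos 3x
(E_alpha + D) f = 5/4 + (1/3)cos x + sin x + (28/25)cos 2x + (104/25)sin 2x + (2979/125)cos 3x - (1053/125)sin 3x


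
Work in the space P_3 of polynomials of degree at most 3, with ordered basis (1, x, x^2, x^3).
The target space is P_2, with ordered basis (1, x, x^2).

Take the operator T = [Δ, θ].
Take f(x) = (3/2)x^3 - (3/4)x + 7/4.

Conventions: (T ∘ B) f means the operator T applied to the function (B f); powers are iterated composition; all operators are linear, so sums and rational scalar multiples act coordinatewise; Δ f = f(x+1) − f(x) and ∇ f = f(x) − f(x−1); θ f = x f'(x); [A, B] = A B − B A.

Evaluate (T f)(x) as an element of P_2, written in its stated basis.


θ f = (9/2)x^3 - (3/4)x
Δ θ f = (27/2)x^2 + (27/2)x + 15/4
Δ f = (9/2)x^2 + (9/2)x + 3/4
θ Δ f = 9x^2 + (9/2)x
[Δ, θ] f = (9/2)x^2 + 9x + 15/4

the image equals g(x) = (9/2)x^2 + 9x + 15/4


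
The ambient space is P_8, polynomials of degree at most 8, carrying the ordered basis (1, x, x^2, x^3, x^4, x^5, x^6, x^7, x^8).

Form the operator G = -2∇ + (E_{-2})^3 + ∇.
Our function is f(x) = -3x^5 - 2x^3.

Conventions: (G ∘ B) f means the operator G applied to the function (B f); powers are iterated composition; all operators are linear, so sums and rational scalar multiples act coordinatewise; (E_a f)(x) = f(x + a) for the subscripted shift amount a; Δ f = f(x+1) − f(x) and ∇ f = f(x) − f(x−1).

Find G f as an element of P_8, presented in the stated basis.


the result is g(x) = -3x^5 + 105x^4 - 1112x^3 + 6552x^2 - 19677x + 23765

∇ f = -15x^4 + 30x^3 - 36x^2 + 21x - 5
(-2∇) f = 30x^4 - 60x^3 + 72x^2 - 42x + 10
E_{-2} f = -3x^5 + 30x^4 - 122x^3 + 252x^2 - 264x + 112
E_{-2} E_{-2} f = -3x^5 + 60x^4 - 482x^3 + 1944x^2 - 3936x + 3200
E_{-2} E_{-2} E_{-2} f = -3x^5 + 90x^4 - 1082x^3 + 6516x^2 - 19656x + 23760
∇ f = -15x^4 + 30x^3 - 36x^2 + 21x - 5
(-2∇ + (E_{-2})^3 + ∇) f = -3x^5 + 105x^4 - 1112x^3 + 6552x^2 - 19677x + 23765


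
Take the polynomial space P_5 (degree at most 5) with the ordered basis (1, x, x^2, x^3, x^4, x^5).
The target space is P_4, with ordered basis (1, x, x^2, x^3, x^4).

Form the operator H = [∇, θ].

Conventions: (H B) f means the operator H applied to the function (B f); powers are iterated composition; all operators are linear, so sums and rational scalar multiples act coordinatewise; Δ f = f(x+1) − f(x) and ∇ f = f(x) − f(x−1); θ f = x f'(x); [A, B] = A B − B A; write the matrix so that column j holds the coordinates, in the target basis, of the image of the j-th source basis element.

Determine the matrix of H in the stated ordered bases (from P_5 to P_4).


image of 1: 0
image of x: 1
image of x^2: 2x - 2
image of x^3: 3x^2 - 6x + 3
image of x^4: 4x^3 - 12x^2 + 12x - 4
image of x^5: 5x^4 - 20x^3 + 30x^2 - 20x + 5
each image's coordinates form column j of the matrix

the matrix is [[0, 1, -2, 3, -4, 5]; [0, 0, 2, -6, 12, -20]; [0, 0, 0, 3, -12, 30]; [0, 0, 0, 0, 4, -20]; [0, 0, 0, 0, 0, 5]] (rows listed top to bottom)


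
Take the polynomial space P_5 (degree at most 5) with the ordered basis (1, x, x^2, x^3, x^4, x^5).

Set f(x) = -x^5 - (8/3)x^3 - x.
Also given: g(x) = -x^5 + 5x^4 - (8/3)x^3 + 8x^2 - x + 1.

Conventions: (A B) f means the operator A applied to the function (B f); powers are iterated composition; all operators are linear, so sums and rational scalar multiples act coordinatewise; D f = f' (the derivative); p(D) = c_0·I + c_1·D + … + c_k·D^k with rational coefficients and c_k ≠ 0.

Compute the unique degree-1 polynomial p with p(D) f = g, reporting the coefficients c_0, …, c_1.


c_0 = 1, c_1 = -1

D^0 f = -x^5 - (8/3)x^3 - x
D^1 f = -5x^4 - 8x^2 - 1
matching coefficients of g against c_0 f + c_1 Df + … from the top degree down determines the c_i
solution: c_0 = 1, c_1 = -1


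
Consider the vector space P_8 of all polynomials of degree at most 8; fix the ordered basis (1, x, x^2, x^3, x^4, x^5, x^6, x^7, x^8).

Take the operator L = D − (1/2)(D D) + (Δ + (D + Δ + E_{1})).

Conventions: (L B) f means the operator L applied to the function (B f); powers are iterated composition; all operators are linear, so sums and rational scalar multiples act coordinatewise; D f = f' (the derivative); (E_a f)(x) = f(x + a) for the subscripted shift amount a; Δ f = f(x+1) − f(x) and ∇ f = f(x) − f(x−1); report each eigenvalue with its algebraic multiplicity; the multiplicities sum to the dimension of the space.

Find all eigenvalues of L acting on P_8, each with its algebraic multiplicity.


λ = 1 (multiplicity 9)

image of 1: 1
image of x: x + 5
image of x^2: x^2 + 10x + 2
image of x^3: x^3 + 15x^2 + 6x + 3
image of x^4: x^4 + 20x^3 + 12x^2 + 12x + 3
image of x^5: x^5 + 25x^4 + 20x^3 + 30x^2 + 15x + 3
image of x^6: x^6 + 30x^5 + 30x^4 + 60x^3 + 45x^2 + 18x + 3
image of x^7: x^7 + 35x^6 + 42x^5 + 105x^4 + 105x^3 + 63x^2 + 21x + 3
image of x^8: x^8 + 40x^7 + 56x^6 + 168x^5 + 210x^4 + 168x^3 + 84x^2 + 24x + 3
the matrix is upper triangular; its diagonal is (1, 1, 1, 1, 1, 1, 1, 1, 1)
for a triangular matrix the eigenvalues are the diagonal entries, with algebraic multiplicity their repetition count


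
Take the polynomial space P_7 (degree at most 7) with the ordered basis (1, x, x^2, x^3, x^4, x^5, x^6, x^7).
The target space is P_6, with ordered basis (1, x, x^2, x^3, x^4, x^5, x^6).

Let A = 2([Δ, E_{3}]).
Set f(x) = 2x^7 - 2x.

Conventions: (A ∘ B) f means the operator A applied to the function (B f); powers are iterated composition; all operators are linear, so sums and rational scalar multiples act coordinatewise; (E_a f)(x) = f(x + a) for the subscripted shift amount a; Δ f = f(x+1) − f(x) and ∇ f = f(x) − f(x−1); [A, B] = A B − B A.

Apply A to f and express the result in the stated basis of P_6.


g(x) = 0

E_{3} f = 2x^7 + 42x^6 + 378x^5 + 1890x^4 + 5670x^3 + 10206x^2 + 10204x + 4368
Δ E_{3} f = 14x^6 + 294x^5 + 2590x^4 + 12250x^3 + 32802x^2 + 47138x + 28392
Δ f = 14x^6 + 42x^5 + 70x^4 + 70x^3 + 42x^2 + 14x
E_{3} Δ f = 14x^6 + 294x^5 + 2590x^4 + 12250x^3 + 32802x^2 + 47138x + 28392
[Δ, E_{3}] f = 0
(2([Δ, E_{3}])) f = 0


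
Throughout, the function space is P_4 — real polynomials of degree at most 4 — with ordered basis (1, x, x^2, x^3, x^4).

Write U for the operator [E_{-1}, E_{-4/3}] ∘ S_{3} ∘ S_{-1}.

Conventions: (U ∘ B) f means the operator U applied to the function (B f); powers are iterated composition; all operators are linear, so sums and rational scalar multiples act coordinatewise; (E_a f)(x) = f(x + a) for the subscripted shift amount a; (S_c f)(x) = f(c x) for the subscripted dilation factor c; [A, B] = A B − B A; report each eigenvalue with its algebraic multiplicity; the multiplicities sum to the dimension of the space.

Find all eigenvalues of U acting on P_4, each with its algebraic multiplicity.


image of 1: 0
image of x: 0
image of x^2: 0
image of x^3: 0
image of x^4: 0
the matrix is upper triangular; its diagonal is (0, 0, 0, 0, 0)
for a triangular matrix the eigenvalues are the diagonal entries, with algebraic multiplicity their repetition count

λ = 0 (multiplicity 5)


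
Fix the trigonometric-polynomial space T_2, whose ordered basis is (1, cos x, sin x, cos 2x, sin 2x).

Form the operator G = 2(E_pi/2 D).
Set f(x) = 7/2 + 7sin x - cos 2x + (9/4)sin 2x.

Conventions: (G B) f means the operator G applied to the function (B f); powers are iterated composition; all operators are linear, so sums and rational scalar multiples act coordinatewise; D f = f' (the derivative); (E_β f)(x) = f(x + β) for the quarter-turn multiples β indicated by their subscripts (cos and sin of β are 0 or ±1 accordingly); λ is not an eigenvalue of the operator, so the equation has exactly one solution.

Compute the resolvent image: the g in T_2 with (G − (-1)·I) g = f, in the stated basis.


write g with unknown coordinates in the stated basis and equate coefficients in (G − (-1)·I) g = f
solving from the highest basis element down gives g = 7/2 - 7sin x + (8/17)cos 2x + (25/68)sin 2x
check: G g = 14sin x - (25/17)cos 2x + (32/17)sin 2x
so G g − (-1)·g = 7/2 + 7sin x - cos 2x + (9/4)sin 2x = f ✓

the result is g(x) = 7/2 - 7sin x + (8/17)cos 2x + (25/68)sin 2x


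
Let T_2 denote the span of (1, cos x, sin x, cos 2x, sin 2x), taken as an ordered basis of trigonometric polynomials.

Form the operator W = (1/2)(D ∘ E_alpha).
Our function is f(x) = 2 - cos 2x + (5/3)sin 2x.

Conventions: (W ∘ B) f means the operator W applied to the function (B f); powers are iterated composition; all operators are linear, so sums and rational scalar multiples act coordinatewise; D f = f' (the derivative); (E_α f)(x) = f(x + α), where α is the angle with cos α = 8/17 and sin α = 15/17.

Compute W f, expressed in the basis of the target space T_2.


E_alpha f = 2 + (33/17)cos 2x - (5/51)sin 2x
D E_alpha f = -(10/51)cos 2x - (66/17)sin 2x
((1/2)(D ∘ E_alpha)) f = -(5/51)cos 2x - (33/17)sin 2x

the result is g(x) = -(5/51)cos 2x - (33/17)sin 2x


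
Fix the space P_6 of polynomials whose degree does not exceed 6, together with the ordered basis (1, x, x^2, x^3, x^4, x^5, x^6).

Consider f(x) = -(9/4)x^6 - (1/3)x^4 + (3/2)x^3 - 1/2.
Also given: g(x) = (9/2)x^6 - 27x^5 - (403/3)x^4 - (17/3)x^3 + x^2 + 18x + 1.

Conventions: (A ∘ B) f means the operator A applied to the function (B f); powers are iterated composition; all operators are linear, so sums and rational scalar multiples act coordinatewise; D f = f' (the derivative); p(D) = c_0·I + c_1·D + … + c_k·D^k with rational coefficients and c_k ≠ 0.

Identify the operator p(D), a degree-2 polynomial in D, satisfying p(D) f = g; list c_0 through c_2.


p(D) = -2·I + 2·D + 2·D^2, i.e. c_0 = -2, c_1 = 2, c_2 = 2

D^0 f = -(9/4)x^6 - (1/3)x^4 + (3/2)x^3 - 1/2
D^1 f = -(27/2)x^5 - (4/3)x^3 + (9/2)x^2
D^2 f = -(135/2)x^4 - 4x^2 + 9x
matching coefficients of g against c_0 f + c_1 Df + … from the top degree down determines the c_i
solution: c_0 = -2, c_1 = 2, c_2 = 2


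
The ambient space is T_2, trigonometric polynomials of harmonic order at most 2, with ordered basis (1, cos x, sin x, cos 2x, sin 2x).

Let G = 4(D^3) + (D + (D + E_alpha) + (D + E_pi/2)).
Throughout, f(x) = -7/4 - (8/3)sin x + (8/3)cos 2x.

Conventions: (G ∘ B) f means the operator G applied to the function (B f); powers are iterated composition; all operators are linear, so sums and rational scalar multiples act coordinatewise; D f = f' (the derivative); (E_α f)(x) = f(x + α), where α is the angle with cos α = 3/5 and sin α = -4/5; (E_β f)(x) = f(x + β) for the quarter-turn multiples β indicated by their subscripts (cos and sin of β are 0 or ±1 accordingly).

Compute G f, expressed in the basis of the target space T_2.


g(x) = -7/2 + (32/15)cos x - (8/5)sin x - (256/75)cos 2x + (5392/75)sin 2x

D f = -(8/3)cos x - (16/3)sin 2x
D D f = (8/3)sin x - (32/3)cos 2x
D D D f = (8/3)cos x + (64/3)sin 2x
(4(D^3)) f = (32/3)cos x + (256/3)sin 2x
D f = -(8/3)cos x - (16/3)sin 2x
D f = -(8/3)cos x - (16/3)sin 2x
E_alpha f = -7/4 + (32/15)cos x - (8/5)sin x - (56/75)cos 2x + (64/25)sin 2x
(D + E_alpha) f = -7/4 - (8/15)cos x - (8/5)sin x - (56/75)cos 2x - (208/75)sin 2x
D f = -(8/3)cos x - (16/3)sin 2x
E_pi/2 f = -7/4 - (8/3)cos x - (8/3)cos 2x
(D + E_pi/2) f = -7/4 - (16/3)cos x - (8/3)cos 2x - (16/3)sin 2x
(D + (D + E_alpha) + (D + E_pi/2)) f = -7/2 - (128/15)cos x - (8/5)sin x - (256/75)cos 2x - (336/25)sin 2x
(4(D^3) + (D + (D + E_alpha) + (D + E_pi/2))) f = -7/2 + (32/15)cos x - (8/5)sin x - (256/75)cos 2x + (5392/75)sin 2x


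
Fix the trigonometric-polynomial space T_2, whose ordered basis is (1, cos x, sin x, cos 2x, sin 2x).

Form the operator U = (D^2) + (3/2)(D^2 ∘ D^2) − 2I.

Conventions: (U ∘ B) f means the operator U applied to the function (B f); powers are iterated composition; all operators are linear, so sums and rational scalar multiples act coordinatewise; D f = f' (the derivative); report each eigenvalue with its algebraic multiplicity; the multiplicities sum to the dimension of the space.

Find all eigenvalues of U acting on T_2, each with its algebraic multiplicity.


λ = -2 (multiplicity 1), λ = -3/2 (multiplicity 2), λ = 18 (multiplicity 2)

image of 1: -2
image of cos x: -(3/2)cos x
image of sin x: -(3/2)sin x
image of cos 2x: 18cos 2x
image of sin 2x: 18sin 2x
the matrix is diagonal; its diagonal is (-2, -3/2, -3/2, 18, 18)
for a triangular matrix the eigenvalues are the diagonal entries, with algebraic multiplicity their repetition count


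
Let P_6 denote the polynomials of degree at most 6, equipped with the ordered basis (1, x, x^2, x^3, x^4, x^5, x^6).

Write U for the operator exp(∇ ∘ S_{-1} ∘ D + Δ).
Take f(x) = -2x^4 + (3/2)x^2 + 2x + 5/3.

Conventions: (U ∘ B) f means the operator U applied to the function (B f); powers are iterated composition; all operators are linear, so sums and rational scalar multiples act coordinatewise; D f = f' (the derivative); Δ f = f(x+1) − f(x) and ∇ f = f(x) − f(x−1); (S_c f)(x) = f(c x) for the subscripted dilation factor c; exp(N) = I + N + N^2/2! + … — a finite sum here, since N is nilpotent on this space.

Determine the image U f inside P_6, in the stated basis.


the result is g(x) = -2x^4 - 8x^3 + (3/2)x^2 - 59x - 31/3

order-1 term: -8x^3 + 12x^2 - 29x + 13/2
order-2 term: -12x^2 - 24x - 25/2
order-3 term: -8x - 4
order-4 term: -2
the series for exp(∇ ∘ S_{-1} ∘ D + Δ) f terminates at order 4
exp(∇ ∘ S_{-1} ∘ D + Δ) f = -2x^4 - 8x^3 + (3/2)x^2 - 59x - 31/3


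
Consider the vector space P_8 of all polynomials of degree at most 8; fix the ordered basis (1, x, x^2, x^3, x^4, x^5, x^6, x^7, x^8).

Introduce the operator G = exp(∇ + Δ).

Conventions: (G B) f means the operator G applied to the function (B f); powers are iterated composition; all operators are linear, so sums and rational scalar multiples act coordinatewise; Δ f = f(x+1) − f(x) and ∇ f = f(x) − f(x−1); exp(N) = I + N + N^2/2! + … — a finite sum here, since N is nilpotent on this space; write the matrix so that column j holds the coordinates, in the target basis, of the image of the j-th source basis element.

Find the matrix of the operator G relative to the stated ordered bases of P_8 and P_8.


the matrix is [[1, 2, 4, 10, 32, 114, 448, 1978, 9472]; [0, 1, 4, 12, 40, 160, 684, 3136, 15824]; [0, 0, 1, 6, 24, 100, 480, 2394, 12544]; [0, 0, 0, 1, 8, 40, 200, 1120, 6384]; [0, 0, 0, 0, 1, 10, 60, 350, 2240]; [0, 0, 0, 0, 0, 1, 12, 84, 560]; [0, 0, 0, 0, 0, 0, 1, 14, 112]; [0, 0, 0, 0, 0, 0, 0, 1, 16]; [0, 0, 0, 0, 0, 0, 0, 0, 1]] (rows listed top to bottom)

image of 1: 1
image of x: x + 2
image of x^2: x^2 + 4x + 4
image of x^3: x^3 + 6x^2 + 12x + 10
image of x^4: x^4 + 8x^3 + 24x^2 + 40x + 32
image of x^5: x^5 + 10x^4 + 40x^3 + 100x^2 + 160x + 114
image of x^6: x^6 + 12x^5 + 60x^4 + 200x^3 + 480x^2 + 684x + 448
image of x^7: x^7 + 14x^6 + 84x^5 + 350x^4 + 1120x^3 + 2394x^2 + 3136x + 1978
image of x^8: x^8 + 16x^7 + 112x^6 + 560x^5 + 2240x^4 + 6384x^3 + 12544x^2 + 15824x + 9472
each image's coordinates form column j of the matrix


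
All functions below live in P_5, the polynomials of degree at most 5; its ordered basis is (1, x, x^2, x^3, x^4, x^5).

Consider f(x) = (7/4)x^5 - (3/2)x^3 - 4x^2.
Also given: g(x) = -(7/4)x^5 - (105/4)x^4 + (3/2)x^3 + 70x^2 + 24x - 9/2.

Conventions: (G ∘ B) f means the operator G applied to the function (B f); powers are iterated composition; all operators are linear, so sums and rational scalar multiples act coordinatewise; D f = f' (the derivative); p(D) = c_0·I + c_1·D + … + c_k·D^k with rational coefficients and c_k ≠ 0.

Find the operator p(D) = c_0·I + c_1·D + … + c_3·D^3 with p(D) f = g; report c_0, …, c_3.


D^0 f = (7/4)x^5 - (3/2)x^3 - 4x^2
D^1 f = (35/4)x^4 - (9/2)x^2 - 8x
D^2 f = 35x^3 - 9x - 8
D^3 f = 105x^2 - 9
matching coefficients of g against c_0 f + c_1 Df + … from the top degree down determines the c_i
solution: c_0 = -1, c_1 = -3, c_2 = 0, c_3 = 1/2

c_0 = -1, c_1 = -3, c_2 = 0, c_3 = 1/2


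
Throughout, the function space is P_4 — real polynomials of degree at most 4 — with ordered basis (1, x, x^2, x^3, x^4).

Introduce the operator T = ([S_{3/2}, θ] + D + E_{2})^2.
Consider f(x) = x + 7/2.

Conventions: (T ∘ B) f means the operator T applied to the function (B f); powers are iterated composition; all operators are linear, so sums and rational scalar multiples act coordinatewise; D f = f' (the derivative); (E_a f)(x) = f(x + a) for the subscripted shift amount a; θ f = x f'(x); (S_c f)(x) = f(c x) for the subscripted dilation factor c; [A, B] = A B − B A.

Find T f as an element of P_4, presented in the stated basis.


θ f = x
S_{3/2} θ f = (3/2)x
S_{3/2} f = (3/2)x + 7/2
θ S_{3/2} f = (3/2)x
[S_{3/2}, θ] f = 0
D f = 1
E_{2} f = x + 11/2
([S_{3/2}, θ] + D + E_{2}) f = x + 13/2
θ ([S_{3/2}, θ] + D + E_{2}) f = x
S_{3/2} θ ([S_{3/2}, θ] + D + E_{2}) f = (3/2)x
S_{3/2} ([S_{3/2}, θ] + D + E_{2}) f = (3/2)x + 13/2
θ S_{3/2} ([S_{3/2}, θ] + D + E_{2}) f = (3/2)x
[S_{3/2}, θ] ([S_{3/2}, θ] + D + E_{2}) f = 0
D ([S_{3/2}, θ] + D + E_{2}) f = 1
E_{2} ([S_{3/2}, θ] + D + E_{2}) f = x + 17/2
([S_{3/2}, θ] + D + E_{2}) ([S_{3/2}, θ] + D + E_{2}) f = x + 19/2

the result is g(x) = x + 19/2


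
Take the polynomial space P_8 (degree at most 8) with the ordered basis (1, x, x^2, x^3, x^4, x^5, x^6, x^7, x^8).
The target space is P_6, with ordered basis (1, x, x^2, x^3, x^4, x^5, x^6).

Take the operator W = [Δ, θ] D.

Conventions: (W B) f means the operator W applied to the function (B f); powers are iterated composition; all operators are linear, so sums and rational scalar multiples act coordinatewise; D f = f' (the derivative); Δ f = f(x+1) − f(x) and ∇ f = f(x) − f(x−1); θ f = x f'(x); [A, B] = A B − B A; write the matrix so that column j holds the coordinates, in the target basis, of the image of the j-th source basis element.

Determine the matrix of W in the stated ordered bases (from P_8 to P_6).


image of 1: 0
image of x: 0
image of x^2: 2
image of x^3: 6x + 6
image of x^4: 12x^2 + 24x + 12
image of x^5: 20x^3 + 60x^2 + 60x + 20
image of x^6: 30x^4 + 120x^3 + 180x^2 + 120x + 30
image of x^7: 42x^5 + 210x^4 + 420x^3 + 420x^2 + 210x + 42
image of x^8: 56x^6 + 336x^5 + 840x^4 + 1120x^3 + 840x^2 + 336x + 56
each image's coordinates form column j of the matrix

the matrix is [[0, 0, 2, 6, 12, 20, 30, 42, 56]; [0, 0, 0, 6, 24, 60, 120, 210, 336]; [0, 0, 0, 0, 12, 60, 180, 420, 840]; [0, 0, 0, 0, 0, 20, 120, 420, 1120]; [0, 0, 0, 0, 0, 0, 30, 210, 840]; [0, 0, 0, 0, 0, 0, 0, 42, 336]; [0, 0, 0, 0, 0, 0, 0, 0, 56]] (rows listed top to bottom)
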